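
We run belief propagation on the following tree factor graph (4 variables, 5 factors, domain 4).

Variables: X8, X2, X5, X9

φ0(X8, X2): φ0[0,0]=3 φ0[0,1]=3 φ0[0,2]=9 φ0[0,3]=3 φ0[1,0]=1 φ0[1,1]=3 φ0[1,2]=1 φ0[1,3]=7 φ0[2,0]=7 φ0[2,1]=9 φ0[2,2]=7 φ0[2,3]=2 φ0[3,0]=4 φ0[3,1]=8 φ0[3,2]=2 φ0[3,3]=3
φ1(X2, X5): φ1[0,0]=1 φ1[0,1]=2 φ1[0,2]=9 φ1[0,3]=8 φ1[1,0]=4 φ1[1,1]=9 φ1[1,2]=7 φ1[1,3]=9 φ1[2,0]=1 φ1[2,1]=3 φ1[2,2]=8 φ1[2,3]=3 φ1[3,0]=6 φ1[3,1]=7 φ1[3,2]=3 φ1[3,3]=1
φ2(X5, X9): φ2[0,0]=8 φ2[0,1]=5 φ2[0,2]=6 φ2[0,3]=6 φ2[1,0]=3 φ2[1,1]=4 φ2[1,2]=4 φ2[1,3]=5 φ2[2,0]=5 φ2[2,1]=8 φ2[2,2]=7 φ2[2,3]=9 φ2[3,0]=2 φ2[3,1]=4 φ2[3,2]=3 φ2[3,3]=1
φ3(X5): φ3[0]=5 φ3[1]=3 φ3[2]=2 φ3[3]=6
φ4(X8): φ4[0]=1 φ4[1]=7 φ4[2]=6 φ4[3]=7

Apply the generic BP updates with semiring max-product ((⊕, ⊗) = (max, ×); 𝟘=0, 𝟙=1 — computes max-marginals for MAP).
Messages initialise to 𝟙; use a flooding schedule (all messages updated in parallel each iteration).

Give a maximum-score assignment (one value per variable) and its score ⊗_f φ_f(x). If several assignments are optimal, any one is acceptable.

assignment: (X8=3, X2=1, X5=3, X9=1); score = 12096

init: all messages = 𝟙 over 4 values
r1 m[φ0→X8] = [9, 7, 9, 8]
r1 m[φ0→X2] = [7, 9, 9, 7]
r1 m[φ1→X2] = [9, 9, 8, 7]
r1 m[φ1→X5] = [6, 9, 9, 9]
r1 m[φ2→X5] = [8, 5, 9, 4]
r1 m[φ2→X9] = [8, 8, 7, 9]
r1 m[φ3→X5] = [5, 3, 2, 6]
r1 m[φ4→X8] = [1, 7, 6, 7]
r1 m[X8→φ0] = [1, 1, 1, 1]
r1 m[X8→φ4] = [1, 1, 1, 1]
r1 m[X2→φ0] = [1, 1, 1, 1]
r1 m[X2→φ1] = [1, 1, 1, 1]
r1 m[X5→φ1] = [1, 1, 1, 1]
r1 m[X5→φ2] = [1, 1, 1, 1]
r1 m[X5→φ3] = [1, 1, 1, 1]
r1 m[X9→φ2] = [1, 1, 1, 1]
r2 m[φ0→X8] = [9, 7, 9, 8]
r2 m[φ0→X2] = [7, 9, 9, 7]
r2 m[φ1→X2] = [9, 9, 8, 7]
r2 m[φ1→X5] = [6, 9, 9, 9]
r2 m[φ2→X5] = [8, 5, 9, 4]
r2 m[φ2→X9] = [8, 8, 7, 9]
r2 m[φ3→X5] = [5, 3, 2, 6]
r2 m[φ4→X8] = [1, 7, 6, 7]
r2 m[X8→φ0] = [1, 7, 6, 7]
r2 m[X8→φ4] = [9, 7, 9, 8]
r2 m[X2→φ0] = [9, 9, 8, 7]
r2 m[X2→φ1] = [7, 9, 9, 7]
r2 m[X5→φ1] = [40, 15, 18, 24]
r2 m[X5→φ2] = [30, 27, 18, 54]
r2 m[X5→φ3] = [48, 45, 81, 36]
r2 m[X9→φ2] = [1, 1, 1, 1]
r3 m[φ0→X8] = [72, 49, 81, 72]
r3 m[φ0→X2] = [42, 56, 42, 49]
r3 m[φ1→X2] = [192, 216, 144, 240]
r3 m[φ1→X5] = [42, 81, 72, 81]
r3 m[φ2→X5] = [8, 5, 9, 4]
r3 m[φ2→X9] = [240, 216, 180, 180]
r3 m[φ3→X5] = [5, 3, 2, 6]
r3 m[φ4→X8] = [1, 7, 6, 7]
r3 m[X8→φ0] = [1, 7, 6, 7]
r3 m[X8→φ4] = [9, 7, 9, 8]
r3 m[X2→φ0] = [9, 9, 8, 7]
r3 m[X2→φ1] = [7, 9, 9, 7]
r3 m[X5→φ1] = [40, 15, 18, 24]
r3 m[X5→φ2] = [30, 27, 18, 54]
r3 m[X5→φ3] = [48, 45, 81, 36]
r3 m[X9→φ2] = [1, 1, 1, 1]
r4 m[φ0→X8] = [72, 49, 81, 72]
r4 m[φ0→X2] = [42, 56, 42, 49]
r4 m[φ1→X2] = [192, 216, 144, 240]
r4 m[φ1→X5] = [42, 81, 72, 81]
r4 m[φ2→X5] = [8, 5, 9, 4]
r4 m[φ2→X9] = [240, 216, 180, 180]
r4 m[φ3→X5] = [5, 3, 2, 6]
r4 m[φ4→X8] = [1, 7, 6, 7]
r4 m[X8→φ0] = [1, 7, 6, 7]
r4 m[X8→φ4] = [72, 49, 81, 72]
r4 m[X2→φ0] = [192, 216, 144, 240]
r4 m[X2→φ1] = [42, 56, 42, 49]
r4 m[X5→φ1] = [40, 15, 18, 24]
r4 m[X5→φ2] = [210, 243, 144, 486]
r4 m[X5→φ3] = [336, 405, 648, 324]
r4 m[X9→φ2] = [1, 1, 1, 1]
r5 m[φ0→X8] = [1296, 1680, 1944, 1728]
r5 m[φ0→X2] = [42, 56, 42, 49]
r5 m[φ1→X2] = [192, 216, 144, 240]
r5 m[φ1→X5] = [294, 504, 392, 504]
r5 m[φ2→X5] = [8, 5, 9, 4]
r5 m[φ2→X9] = [1680, 1944, 1458, 1296]
r5 m[φ3→X5] = [5, 3, 2, 6]
r5 m[φ4→X8] = [1, 7, 6, 7]
r5 m[X8→φ0] = [1, 7, 6, 7]
r5 m[X8→φ4] = [72, 49, 81, 72]
r5 m[X2→φ0] = [192, 216, 144, 240]
r5 m[X2→φ1] = [42, 56, 42, 49]
r5 m[X5→φ1] = [40, 15, 18, 24]
r5 m[X5→φ2] = [210, 243, 144, 486]
r5 m[X5→φ3] = [336, 405, 648, 324]
r5 m[X9→φ2] = [1, 1, 1, 1]
r6 m[φ0→X8] = [1296, 1680, 1944, 1728]
r6 m[φ0→X2] = [42, 56, 42, 49]
r6 m[φ1→X2] = [192, 216, 144, 240]
r6 m[φ1→X5] = [294, 504, 392, 504]
r6 m[φ2→X5] = [8, 5, 9, 4]
r6 m[φ2→X9] = [1680, 1944, 1458, 1296]
r6 m[φ3→X5] = [5, 3, 2, 6]
r6 m[φ4→X8] = [1, 7, 6, 7]
r6 m[X8→φ0] = [1, 7, 6, 7]
r6 m[X8→φ4] = [1296, 1680, 1944, 1728]
r6 m[X2→φ0] = [192, 216, 144, 240]
r6 m[X2→φ1] = [42, 56, 42, 49]
r6 m[X5→φ1] = [40, 15, 18, 24]
r6 m[X5→φ2] = [1470, 1512, 784, 3024]
r6 m[X5→φ3] = [2352, 2520, 3528, 2016]
r6 m[X9→φ2] = [1, 1, 1, 1]
r7 m[φ0→X8] = [1296, 1680, 1944, 1728]
r7 m[φ0→X2] = [42, 56, 42, 49]
r7 m[φ1→X2] = [192, 216, 144, 240]
r7 m[φ1→X5] = [294, 504, 392, 504]
r7 m[φ2→X5] = [8, 5, 9, 4]
r7 m[φ2→X9] = [11760, 12096, 9072, 8820]
r7 m[φ3→X5] = [5, 3, 2, 6]
r7 m[φ4→X8] = [1, 7, 6, 7]
r7 m[X8→φ0] = [1, 7, 6, 7]
r7 m[X8→φ4] = [1296, 1680, 1944, 1728]
r7 m[X2→φ0] = [192, 216, 144, 240]
r7 m[X2→φ1] = [42, 56, 42, 49]
r7 m[X5→φ1] = [40, 15, 18, 24]
r7 m[X5→φ2] = [1470, 1512, 784, 3024]
r7 m[X5→φ3] = [2352, 2520, 3528, 2016]
r7 m[X9→φ2] = [1, 1, 1, 1]
r8 m[φ0→X8] = [1296, 1680, 1944, 1728]
r8 m[φ0→X2] = [42, 56, 42, 49]
r8 m[φ1→X2] = [192, 216, 144, 240]
r8 m[φ1→X5] = [294, 504, 392, 504]
r8 m[φ2→X5] = [8, 5, 9, 4]
r8 m[φ2→X9] = [11760, 12096, 9072, 8820]
r8 m[φ3→X5] = [5, 3, 2, 6]
r8 m[φ4→X8] = [1, 7, 6, 7]
r8 m[X8→φ0] = [1, 7, 6, 7]
r8 m[X8→φ4] = [1296, 1680, 1944, 1728]
r8 m[X2→φ0] = [192, 216, 144, 240]
r8 m[X2→φ1] = [42, 56, 42, 49]
r8 m[X5→φ1] = [40, 15, 18, 24]
r8 m[X5→φ2] = [1470, 1512, 784, 3024]
r8 m[X5→φ3] = [2352, 2520, 3528, 2016]
r8 m[X9→φ2] = [1, 1, 1, 1]
fixed point reached at round 8
traceback from X8: (X8=3, X2=1, X5=3, X9=1), score=12096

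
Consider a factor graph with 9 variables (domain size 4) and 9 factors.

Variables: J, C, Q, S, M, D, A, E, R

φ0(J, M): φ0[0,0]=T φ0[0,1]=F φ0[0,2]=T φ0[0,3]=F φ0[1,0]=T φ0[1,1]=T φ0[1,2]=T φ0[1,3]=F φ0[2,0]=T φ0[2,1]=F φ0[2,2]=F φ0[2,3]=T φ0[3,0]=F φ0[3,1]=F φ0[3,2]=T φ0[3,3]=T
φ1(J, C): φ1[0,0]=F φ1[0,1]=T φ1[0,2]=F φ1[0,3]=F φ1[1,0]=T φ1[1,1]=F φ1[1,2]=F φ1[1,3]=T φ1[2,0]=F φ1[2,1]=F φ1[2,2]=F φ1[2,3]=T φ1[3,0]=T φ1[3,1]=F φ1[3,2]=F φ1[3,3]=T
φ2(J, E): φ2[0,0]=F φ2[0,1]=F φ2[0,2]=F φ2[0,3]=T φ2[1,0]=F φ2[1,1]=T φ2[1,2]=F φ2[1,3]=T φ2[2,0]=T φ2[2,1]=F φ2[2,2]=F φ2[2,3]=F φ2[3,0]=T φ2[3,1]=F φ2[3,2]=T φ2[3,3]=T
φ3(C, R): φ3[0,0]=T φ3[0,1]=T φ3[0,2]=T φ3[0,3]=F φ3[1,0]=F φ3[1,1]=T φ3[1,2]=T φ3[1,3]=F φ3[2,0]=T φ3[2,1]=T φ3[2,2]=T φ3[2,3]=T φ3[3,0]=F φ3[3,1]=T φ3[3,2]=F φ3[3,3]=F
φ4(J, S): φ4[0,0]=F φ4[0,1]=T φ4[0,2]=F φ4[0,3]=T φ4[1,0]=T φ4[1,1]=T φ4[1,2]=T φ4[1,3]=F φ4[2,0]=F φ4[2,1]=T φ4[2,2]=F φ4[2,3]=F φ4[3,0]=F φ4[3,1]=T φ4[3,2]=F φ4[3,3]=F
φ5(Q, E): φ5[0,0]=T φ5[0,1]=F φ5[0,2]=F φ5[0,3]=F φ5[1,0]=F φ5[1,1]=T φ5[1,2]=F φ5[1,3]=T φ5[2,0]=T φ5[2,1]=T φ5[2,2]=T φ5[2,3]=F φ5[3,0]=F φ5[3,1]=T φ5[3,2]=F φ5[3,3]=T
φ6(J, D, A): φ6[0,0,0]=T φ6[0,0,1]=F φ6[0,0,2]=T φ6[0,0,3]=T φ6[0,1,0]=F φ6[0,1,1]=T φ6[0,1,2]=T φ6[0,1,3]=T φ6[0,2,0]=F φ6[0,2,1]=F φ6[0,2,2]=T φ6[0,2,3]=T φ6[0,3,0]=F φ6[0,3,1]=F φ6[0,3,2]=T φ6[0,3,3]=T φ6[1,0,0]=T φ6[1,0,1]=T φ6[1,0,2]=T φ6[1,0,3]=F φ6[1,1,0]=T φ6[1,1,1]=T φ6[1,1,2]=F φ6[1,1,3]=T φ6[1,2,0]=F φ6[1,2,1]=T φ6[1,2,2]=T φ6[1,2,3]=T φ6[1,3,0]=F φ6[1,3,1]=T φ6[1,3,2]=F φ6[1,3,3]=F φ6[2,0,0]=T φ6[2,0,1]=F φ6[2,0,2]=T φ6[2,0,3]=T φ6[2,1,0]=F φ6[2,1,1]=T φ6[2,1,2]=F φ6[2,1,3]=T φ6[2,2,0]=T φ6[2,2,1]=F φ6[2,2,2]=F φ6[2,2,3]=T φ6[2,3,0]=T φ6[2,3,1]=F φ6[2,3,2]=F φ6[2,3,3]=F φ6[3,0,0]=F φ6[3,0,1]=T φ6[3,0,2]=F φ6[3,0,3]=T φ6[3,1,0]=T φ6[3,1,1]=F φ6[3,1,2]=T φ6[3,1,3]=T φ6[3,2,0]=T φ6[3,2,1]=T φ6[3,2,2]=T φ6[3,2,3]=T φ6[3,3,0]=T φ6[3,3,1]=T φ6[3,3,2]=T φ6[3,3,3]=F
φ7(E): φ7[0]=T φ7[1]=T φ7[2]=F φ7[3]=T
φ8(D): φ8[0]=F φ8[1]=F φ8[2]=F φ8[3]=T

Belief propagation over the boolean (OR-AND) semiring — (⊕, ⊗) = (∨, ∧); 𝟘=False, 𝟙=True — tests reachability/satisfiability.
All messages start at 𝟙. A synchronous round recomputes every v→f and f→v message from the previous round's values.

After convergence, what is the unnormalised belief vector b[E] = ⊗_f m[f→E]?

init: all messages = 𝟙 over 4 values
r1 m[φ0→J] = [T, T, T, T]
r1 m[φ0→M] = [T, T, T, T]
r1 m[φ1→J] = [T, T, T, T]
r1 m[φ1→C] = [T, T, F, T]
r1 m[φ2→J] = [T, T, T, T]
r1 m[φ2→E] = [T, T, T, T]
r1 m[φ3→C] = [T, T, T, T]
r1 m[φ3→R] = [T, T, T, T]
r1 m[φ4→J] = [T, T, T, T]
r1 m[φ4→S] = [T, T, T, T]
r1 m[φ5→Q] = [T, T, T, T]
r1 m[φ5→E] = [T, T, T, T]
r1 m[φ6→J] = [T, T, T, T]
r1 m[φ6→D] = [T, T, T, T]
r1 m[φ6→A] = [T, T, T, T]
r1 m[φ7→E] = [T, T, F, T]
r1 m[φ8→D] = [F, F, F, T]
r1 m[J→φ0] = [T, T, T, T]
r1 m[J→φ1] = [T, T, T, T]
r1 m[J→φ2] = [T, T, T, T]
r1 m[J→φ4] = [T, T, T, T]
r1 m[J→φ6] = [T, T, T, T]
r1 m[C→φ1] = [T, T, T, T]
r1 m[C→φ3] = [T, T, T, T]
r1 m[Q→φ5] = [T, T, T, T]
r1 m[S→φ4] = [T, T, T, T]
r1 m[M→φ0] = [T, T, T, T]
r1 m[D→φ6] = [T, T, T, T]
r1 m[D→φ8] = [T, T, T, T]
r1 m[A→φ6] = [T, T, T, T]
r1 m[E→φ2] = [T, T, T, T]
r1 m[E→φ5] = [T, T, T, T]
r1 m[E→φ7] = [T, T, T, T]
r1 m[R→φ3] = [T, T, T, T]
r2 m[φ0→J] = [T, T, T, T]
r2 m[φ0→M] = [T, T, T, T]
r2 m[φ1→J] = [T, T, T, T]
r2 m[φ1→C] = [T, T, F, T]
r2 m[φ2→J] = [T, T, T, T]
r2 m[φ2→E] = [T, T, T, T]
r2 m[φ3→C] = [T, T, T, T]
r2 m[φ3→R] = [T, T, T, T]
r2 m[φ4→J] = [T, T, T, T]
r2 m[φ4→S] = [T, T, T, T]
r2 m[φ5→Q] = [T, T, T, T]
r2 m[φ5→E] = [T, T, T, T]
r2 m[φ6→J] = [T, T, T, T]
r2 m[φ6→D] = [T, T, T, T]
r2 m[φ6→A] = [T, T, T, T]
r2 m[φ7→E] = [T, T, F, T]
r2 m[φ8→D] = [F, F, F, T]
r2 m[J→φ0] = [T, T, T, T]
r2 m[J→φ1] = [T, T, T, T]
r2 m[J→φ2] = [T, T, T, T]
r2 m[J→φ4] = [T, T, T, T]
r2 m[J→φ6] = [T, T, T, T]
r2 m[C→φ1] = [T, T, T, T]
r2 m[C→φ3] = [T, T, F, T]
r2 m[Q→φ5] = [T, T, T, T]
r2 m[S→φ4] = [T, T, T, T]
r2 m[M→φ0] = [T, T, T, T]
r2 m[D→φ6] = [F, F, F, T]
r2 m[D→φ8] = [T, T, T, T]
r2 m[A→φ6] = [T, T, T, T]
r2 m[E→φ2] = [T, T, F, T]
r2 m[E→φ5] = [T, T, F, T]
r2 m[E→φ7] = [T, T, T, T]
r2 m[R→φ3] = [T, T, T, T]
r3 m[φ0→J] = [T, T, T, T]
r3 m[φ0→M] = [T, T, T, T]
r3 m[φ1→J] = [T, T, T, T]
r3 m[φ1→C] = [T, T, F, T]
r3 m[φ2→J] = [T, T, T, T]
r3 m[φ2→E] = [T, T, T, T]
r3 m[φ3→C] = [T, T, T, T]
r3 m[φ3→R] = [T, T, T, F]
r3 m[φ4→J] = [T, T, T, T]
r3 m[φ4→S] = [T, T, T, T]
r3 m[φ5→Q] = [T, T, T, T]
r3 m[φ5→E] = [T, T, T, T]
r3 m[φ6→J] = [T, T, T, T]
r3 m[φ6→D] = [T, T, T, T]
r3 m[φ6→A] = [T, T, T, T]
r3 m[φ7→E] = [T, T, F, T]
r3 m[φ8→D] = [F, F, F, T]
r3 m[J→φ0] = [T, T, T, T]
r3 m[J→φ1] = [T, T, T, T]
r3 m[J→φ2] = [T, T, T, T]
r3 m[J→φ4] = [T, T, T, T]
r3 m[J→φ6] = [T, T, T, T]
r3 m[C→φ1] = [T, T, T, T]
r3 m[C→φ3] = [T, T, F, T]
r3 m[Q→φ5] = [T, T, T, T]
r3 m[S→φ4] = [T, T, T, T]
r3 m[M→φ0] = [T, T, T, T]
r3 m[D→φ6] = [F, F, F, T]
r3 m[D→φ8] = [T, T, T, T]
r3 m[A→φ6] = [T, T, T, T]
r3 m[E→φ2] = [T, T, F, T]
r3 m[E→φ5] = [T, T, F, T]
r3 m[E→φ7] = [T, T, T, T]
r3 m[R→φ3] = [T, T, T, T]
r4 m[φ0→J] = [T, T, T, T]
r4 m[φ0→M] = [T, T, T, T]
r4 m[φ1→J] = [T, T, T, T]
r4 m[φ1→C] = [T, T, F, T]
r4 m[φ2→J] = [T, T, T, T]
r4 m[φ2→E] = [T, T, T, T]
r4 m[φ3→C] = [T, T, T, T]
r4 m[φ3→R] = [T, T, T, F]
r4 m[φ4→J] = [T, T, T, T]
r4 m[φ4→S] = [T, T, T, T]
r4 m[φ5→Q] = [T, T, T, T]
r4 m[φ5→E] = [T, T, T, T]
r4 m[φ6→J] = [T, T, T, T]
r4 m[φ6→D] = [T, T, T, T]
r4 m[φ6→A] = [T, T, T, T]
r4 m[φ7→E] = [T, T, F, T]
r4 m[φ8→D] = [F, F, F, T]
r4 m[J→φ0] = [T, T, T, T]
r4 m[J→φ1] = [T, T, T, T]
r4 m[J→φ2] = [T, T, T, T]
r4 m[J→φ4] = [T, T, T, T]
r4 m[J→φ6] = [T, T, T, T]
r4 m[C→φ1] = [T, T, T, T]
r4 m[C→φ3] = [T, T, F, T]
r4 m[Q→φ5] = [T, T, T, T]
r4 m[S→φ4] = [T, T, T, T]
r4 m[M→φ0] = [T, T, T, T]
r4 m[D→φ6] = [F, F, F, T]
r4 m[D→φ8] = [T, T, T, T]
r4 m[A→φ6] = [T, T, T, T]
r4 m[E→φ2] = [T, T, F, T]
r4 m[E→φ5] = [T, T, F, T]
r4 m[E→φ7] = [T, T, T, T]
r4 m[R→φ3] = [T, T, T, T]
fixed point reached at round 4
b[E] = ⊗ incoming = [T, T, F, T]

b[E] = [T, T, F, T]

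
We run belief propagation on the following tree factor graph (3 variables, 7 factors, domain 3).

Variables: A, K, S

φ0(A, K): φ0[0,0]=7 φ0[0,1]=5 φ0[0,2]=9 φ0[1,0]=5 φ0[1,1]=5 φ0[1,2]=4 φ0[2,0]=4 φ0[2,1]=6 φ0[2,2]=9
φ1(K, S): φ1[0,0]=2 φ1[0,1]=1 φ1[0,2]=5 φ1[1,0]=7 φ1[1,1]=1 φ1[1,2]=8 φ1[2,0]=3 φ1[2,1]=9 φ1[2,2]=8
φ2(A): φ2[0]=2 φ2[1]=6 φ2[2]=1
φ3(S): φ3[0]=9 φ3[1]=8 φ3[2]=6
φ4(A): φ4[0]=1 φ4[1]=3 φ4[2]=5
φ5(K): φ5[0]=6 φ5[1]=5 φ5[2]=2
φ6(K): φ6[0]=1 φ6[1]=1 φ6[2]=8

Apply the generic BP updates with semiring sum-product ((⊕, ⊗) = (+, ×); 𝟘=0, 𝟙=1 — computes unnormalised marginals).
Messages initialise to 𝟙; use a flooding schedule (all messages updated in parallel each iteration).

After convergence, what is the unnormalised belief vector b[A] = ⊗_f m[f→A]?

init: all messages = 𝟙 over 3 values
r1 m[φ0→A] = [21, 14, 19]
r1 m[φ0→K] = [16, 16, 22]
r1 m[φ1→K] = [8, 16, 20]
r1 m[φ1→S] = [12, 11, 21]
r1 m[φ2→A] = [2, 6, 1]
r1 m[φ3→S] = [9, 8, 6]
r1 m[φ4→A] = [1, 3, 5]
r1 m[φ5→K] = [6, 5, 2]
r1 m[φ6→K] = [1, 1, 8]
r1 m[A→φ0] = [1, 1, 1]
r1 m[A→φ2] = [1, 1, 1]
r1 m[A→φ4] = [1, 1, 1]
r1 m[K→φ0] = [1, 1, 1]
r1 m[K→φ1] = [1, 1, 1]
r1 m[K→φ5] = [1, 1, 1]
r1 m[K→φ6] = [1, 1, 1]
r1 m[S→φ1] = [1, 1, 1]
r1 m[S→φ3] = [1, 1, 1]
r2 m[φ0→A] = [21, 14, 19]
r2 m[φ0→K] = [16, 16, 22]
r2 m[φ1→K] = [8, 16, 20]
r2 m[φ1→S] = [12, 11, 21]
r2 m[φ2→A] = [2, 6, 1]
r2 m[φ3→S] = [9, 8, 6]
r2 m[φ4→A] = [1, 3, 5]
r2 m[φ5→K] = [6, 5, 2]
r2 m[φ6→K] = [1, 1, 8]
r2 m[A→φ0] = [2, 18, 5]
r2 m[A→φ2] = [21, 42, 95]
r2 m[A→φ4] = [42, 84, 19]
r2 m[K→φ0] = [48, 80, 320]
r2 m[K→φ1] = [96, 80, 352]
r2 m[K→φ5] = [128, 256, 3520]
r2 m[K→φ6] = [768, 1280, 880]
r2 m[S→φ1] = [9, 8, 6]
r2 m[S→φ3] = [12, 11, 21]
r3 m[φ0→A] = [3616, 1920, 3552]
r3 m[φ0→K] = [124, 130, 135]
r3 m[φ1→K] = [56, 119, 147]
r3 m[φ1→S] = [1808, 3344, 3936]
r3 m[φ2→A] = [2, 6, 1]
r3 m[φ3→S] = [9, 8, 6]
r3 m[φ4→A] = [1, 3, 5]
r3 m[φ5→K] = [6, 5, 2]
r3 m[φ6→K] = [1, 1, 8]
r3 m[A→φ0] = [2, 18, 5]
r3 m[A→φ2] = [21, 42, 95]
r3 m[A→φ4] = [42, 84, 19]
r3 m[K→φ0] = [48, 80, 320]
r3 m[K→φ1] = [96, 80, 352]
r3 m[K→φ5] = [128, 256, 3520]
r3 m[K→φ6] = [768, 1280, 880]
r3 m[S→φ1] = [9, 8, 6]
r3 m[S→φ3] = [12, 11, 21]
r4 m[φ0→A] = [3616, 1920, 3552]
r4 m[φ0→K] = [124, 130, 135]
r4 m[φ1→K] = [56, 119, 147]
r4 m[φ1→S] = [1808, 3344, 3936]
r4 m[φ2→A] = [2, 6, 1]
r4 m[φ3→S] = [9, 8, 6]
r4 m[φ4→A] = [1, 3, 5]
r4 m[φ5→K] = [6, 5, 2]
r4 m[φ6→K] = [1, 1, 8]
r4 m[A→φ0] = [2, 18, 5]
r4 m[A→φ2] = [3616, 5760, 17760]
r4 m[A→φ4] = [7232, 11520, 3552]
r4 m[K→φ0] = [336, 595, 2352]
r4 m[K→φ1] = [744, 650, 2160]
r4 m[K→φ5] = [6944, 15470, 158760]
r4 m[K→φ6] = [41664, 77350, 39690]
r4 m[S→φ1] = [9, 8, 6]
r4 m[S→φ3] = [1808, 3344, 3936]
r5 m[φ0→A] = [26495, 14063, 26082]
r5 m[φ0→K] = [124, 130, 135]
r5 m[φ1→K] = [56, 119, 147]
r5 m[φ1→S] = [12518, 20834, 26200]
r5 m[φ2→A] = [2, 6, 1]
r5 m[φ3→S] = [9, 8, 6]
r5 m[φ4→A] = [1, 3, 5]
r5 m[φ5→K] = [6, 5, 2]
r5 m[φ6→K] = [1, 1, 8]
r5 m[A→φ0] = [2, 18, 5]
r5 m[A→φ2] = [3616, 5760, 17760]
r5 m[A→φ4] = [7232, 11520, 3552]
r5 m[K→φ0] = [336, 595, 2352]
r5 m[K→φ1] = [744, 650, 2160]
r5 m[K→φ5] = [6944, 15470, 158760]
r5 m[K→φ6] = [41664, 77350, 39690]
r5 m[S→φ1] = [9, 8, 6]
r5 m[S→φ3] = [1808, 3344, 3936]
r6 m[φ0→A] = [26495, 14063, 26082]
r6 m[φ0→K] = [124, 130, 135]
r6 m[φ1→K] = [56, 119, 147]
r6 m[φ1→S] = [12518, 20834, 26200]
r6 m[φ2→A] = [2, 6, 1]
r6 m[φ3→S] = [9, 8, 6]
r6 m[φ4→A] = [1, 3, 5]
r6 m[φ5→K] = [6, 5, 2]
r6 m[φ6→K] = [1, 1, 8]
r6 m[A→φ0] = [2, 18, 5]
r6 m[A→φ2] = [26495, 42189, 130410]
r6 m[A→φ4] = [52990, 84378, 26082]
r6 m[K→φ0] = [336, 595, 2352]
r6 m[K→φ1] = [744, 650, 2160]
r6 m[K→φ5] = [6944, 15470, 158760]
r6 m[K→φ6] = [41664, 77350, 39690]
r6 m[S→φ1] = [9, 8, 6]
r6 m[S→φ3] = [12518, 20834, 26200]
r7 m[φ0→A] = [26495, 14063, 26082]
r7 m[φ0→K] = [124, 130, 135]
r7 m[φ1→K] = [56, 119, 147]
r7 m[φ1→S] = [12518, 20834, 26200]
r7 m[φ2→A] = [2, 6, 1]
r7 m[φ3→S] = [9, 8, 6]
r7 m[φ4→A] = [1, 3, 5]
r7 m[φ5→K] = [6, 5, 2]
r7 m[φ6→K] = [1, 1, 8]
r7 m[A→φ0] = [2, 18, 5]
r7 m[A→φ2] = [26495, 42189, 130410]
r7 m[A→φ4] = [52990, 84378, 26082]
r7 m[K→φ0] = [336, 595, 2352]
r7 m[K→φ1] = [744, 650, 2160]
r7 m[K→φ5] = [6944, 15470, 158760]
r7 m[K→φ6] = [41664, 77350, 39690]
r7 m[S→φ1] = [9, 8, 6]
r7 m[S→φ3] = [12518, 20834, 26200]
fixed point reached at round 7
b[A] = ⊗ incoming = [52990, 253134, 130410]

b[A] = [52990, 253134, 130410]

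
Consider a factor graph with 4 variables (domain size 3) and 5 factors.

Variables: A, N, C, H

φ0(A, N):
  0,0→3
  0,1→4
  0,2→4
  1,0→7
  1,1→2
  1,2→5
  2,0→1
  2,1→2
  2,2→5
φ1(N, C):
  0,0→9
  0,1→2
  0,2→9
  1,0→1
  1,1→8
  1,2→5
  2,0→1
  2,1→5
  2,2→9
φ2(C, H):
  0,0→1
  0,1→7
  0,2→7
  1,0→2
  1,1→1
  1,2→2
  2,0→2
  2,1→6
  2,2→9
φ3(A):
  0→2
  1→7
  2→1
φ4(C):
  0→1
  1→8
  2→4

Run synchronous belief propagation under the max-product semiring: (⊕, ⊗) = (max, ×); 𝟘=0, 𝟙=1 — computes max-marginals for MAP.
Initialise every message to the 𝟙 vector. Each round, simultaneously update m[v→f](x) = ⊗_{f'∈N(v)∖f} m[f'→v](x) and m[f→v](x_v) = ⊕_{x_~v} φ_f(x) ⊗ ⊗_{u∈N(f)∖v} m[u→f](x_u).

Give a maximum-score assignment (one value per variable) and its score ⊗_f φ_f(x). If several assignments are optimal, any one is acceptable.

assignment: (A=1, N=0, C=2, H=2); score = 15876

init: all messages = 𝟙 over 3 values
r1 m[φ0→A] = [4, 7, 5]
r1 m[φ0→N] = [7, 4, 5]
r1 m[φ1→N] = [9, 8, 9]
r1 m[φ1→C] = [9, 8, 9]
r1 m[φ2→C] = [7, 2, 9]
r1 m[φ2→H] = [2, 7, 9]
r1 m[φ3→A] = [2, 7, 1]
r1 m[φ4→C] = [1, 8, 4]
r1 m[A→φ0] = [1, 1, 1]
r1 m[A→φ3] = [1, 1, 1]
r1 m[N→φ0] = [1, 1, 1]
r1 m[N→φ1] = [1, 1, 1]
r1 m[C→φ1] = [1, 1, 1]
r1 m[C→φ2] = [1, 1, 1]
r1 m[C→φ4] = [1, 1, 1]
r1 m[H→φ2] = [1, 1, 1]
r2 m[φ0→A] = [4, 7, 5]
r2 m[φ0→N] = [7, 4, 5]
r2 m[φ1→N] = [9, 8, 9]
r2 m[φ1→C] = [9, 8, 9]
r2 m[φ2→C] = [7, 2, 9]
r2 m[φ2→H] = [2, 7, 9]
r2 m[φ3→A] = [2, 7, 1]
r2 m[φ4→C] = [1, 8, 4]
r2 m[A→φ0] = [2, 7, 1]
r2 m[A→φ3] = [4, 7, 5]
r2 m[N→φ0] = [9, 8, 9]
r2 m[N→φ1] = [7, 4, 5]
r2 m[C→φ1] = [7, 16, 36]
r2 m[C→φ2] = [9, 64, 36]
r2 m[C→φ4] = [63, 16, 81]
r2 m[H→φ2] = [1, 1, 1]
r3 m[φ0→A] = [36, 63, 45]
r3 m[φ0→N] = [49, 14, 35]
r3 m[φ1→N] = [324, 180, 324]
r3 m[φ1→C] = [63, 32, 63]
r3 m[φ2→C] = [7, 2, 9]
r3 m[φ2→H] = [128, 216, 324]
r3 m[φ3→A] = [2, 7, 1]
r3 m[φ4→C] = [1, 8, 4]
r3 m[A→φ0] = [2, 7, 1]
r3 m[A→φ3] = [4, 7, 5]
r3 m[N→φ0] = [9, 8, 9]
r3 m[N→φ1] = [7, 4, 5]
r3 m[C→φ1] = [7, 16, 36]
r3 m[C→φ2] = [9, 64, 36]
r3 m[C→φ4] = [63, 16, 81]
r3 m[H→φ2] = [1, 1, 1]
r4 m[φ0→A] = [36, 63, 45]
r4 m[φ0→N] = [49, 14, 35]
r4 m[φ1→N] = [324, 180, 324]
r4 m[φ1→C] = [63, 32, 63]
r4 m[φ2→C] = [7, 2, 9]
r4 m[φ2→H] = [128, 216, 324]
r4 m[φ3→A] = [2, 7, 1]
r4 m[φ4→C] = [1, 8, 4]
r4 m[A→φ0] = [2, 7, 1]
r4 m[A→φ3] = [36, 63, 45]
r4 m[N→φ0] = [324, 180, 324]
r4 m[N→φ1] = [49, 14, 35]
r4 m[C→φ1] = [7, 16, 36]
r4 m[C→φ2] = [63, 256, 252]
r4 m[C→φ4] = [441, 64, 567]
r4 m[H→φ2] = [1, 1, 1]
r5 m[φ0→A] = [1296, 2268, 1620]
r5 m[φ0→N] = [49, 14, 35]
r5 m[φ1→N] = [324, 180, 324]
r5 m[φ1→C] = [441, 175, 441]
r5 m[φ2→C] = [7, 2, 9]
r5 m[φ2→H] = [512, 1512, 2268]
r5 m[φ3→A] = [2, 7, 1]
r5 m[φ4→C] = [1, 8, 4]
r5 m[A→φ0] = [2, 7, 1]
r5 m[A→φ3] = [36, 63, 45]
r5 m[N→φ0] = [324, 180, 324]
r5 m[N→φ1] = [49, 14, 35]
r5 m[C→φ1] = [7, 16, 36]
r5 m[C→φ2] = [63, 256, 252]
r5 m[C→φ4] = [441, 64, 567]
r5 m[H→φ2] = [1, 1, 1]
r6 m[φ0→A] = [1296, 2268, 1620]
r6 m[φ0→N] = [49, 14, 35]
r6 m[φ1→N] = [324, 180, 324]
r6 m[φ1→C] = [441, 175, 441]
r6 m[φ2→C] = [7, 2, 9]
r6 m[φ2→H] = [512, 1512, 2268]
r6 m[φ3→A] = [2, 7, 1]
r6 m[φ4→C] = [1, 8, 4]
r6 m[A→φ0] = [2, 7, 1]
r6 m[A→φ3] = [1296, 2268, 1620]
r6 m[N→φ0] = [324, 180, 324]
r6 m[N→φ1] = [49, 14, 35]
r6 m[C→φ1] = [7, 16, 36]
r6 m[C→φ2] = [441, 1400, 1764]
r6 m[C→φ4] = [3087, 350, 3969]
r6 m[H→φ2] = [1, 1, 1]
r7 m[φ0→A] = [1296, 2268, 1620]
r7 m[φ0→N] = [49, 14, 35]
r7 m[φ1→N] = [324, 180, 324]
r7 m[φ1→C] = [441, 175, 441]
r7 m[φ2→C] = [7, 2, 9]
r7 m[φ2→H] = [3528, 10584, 15876]
r7 m[φ3→A] = [2, 7, 1]
r7 m[φ4→C] = [1, 8, 4]
r7 m[A→φ0] = [2, 7, 1]
r7 m[A→φ3] = [1296, 2268, 1620]
r7 m[N→φ0] = [324, 180, 324]
r7 m[N→φ1] = [49, 14, 35]
r7 m[C→φ1] = [7, 16, 36]
r7 m[C→φ2] = [441, 1400, 1764]
r7 m[C→φ4] = [3087, 350, 3969]
r7 m[H→φ2] = [1, 1, 1]
r8 m[φ0→A] = [1296, 2268, 1620]
r8 m[φ0→N] = [49, 14, 35]
r8 m[φ1→N] = [324, 180, 324]
r8 m[φ1→C] = [441, 175, 441]
r8 m[φ2→C] = [7, 2, 9]
r8 m[φ2→H] = [3528, 10584, 15876]
r8 m[φ3→A] = [2, 7, 1]
r8 m[φ4→C] = [1, 8, 4]
r8 m[A→φ0] = [2, 7, 1]
r8 m[A→φ3] = [1296, 2268, 1620]
r8 m[N→φ0] = [324, 180, 324]
r8 m[N→φ1] = [49, 14, 35]
r8 m[C→φ1] = [7, 16, 36]
r8 m[C→φ2] = [441, 1400, 1764]
r8 m[C→φ4] = [3087, 350, 3969]
r8 m[H→φ2] = [1, 1, 1]
fixed point reached at round 8
traceback from A: (A=1, N=0, C=2, H=2), score=15876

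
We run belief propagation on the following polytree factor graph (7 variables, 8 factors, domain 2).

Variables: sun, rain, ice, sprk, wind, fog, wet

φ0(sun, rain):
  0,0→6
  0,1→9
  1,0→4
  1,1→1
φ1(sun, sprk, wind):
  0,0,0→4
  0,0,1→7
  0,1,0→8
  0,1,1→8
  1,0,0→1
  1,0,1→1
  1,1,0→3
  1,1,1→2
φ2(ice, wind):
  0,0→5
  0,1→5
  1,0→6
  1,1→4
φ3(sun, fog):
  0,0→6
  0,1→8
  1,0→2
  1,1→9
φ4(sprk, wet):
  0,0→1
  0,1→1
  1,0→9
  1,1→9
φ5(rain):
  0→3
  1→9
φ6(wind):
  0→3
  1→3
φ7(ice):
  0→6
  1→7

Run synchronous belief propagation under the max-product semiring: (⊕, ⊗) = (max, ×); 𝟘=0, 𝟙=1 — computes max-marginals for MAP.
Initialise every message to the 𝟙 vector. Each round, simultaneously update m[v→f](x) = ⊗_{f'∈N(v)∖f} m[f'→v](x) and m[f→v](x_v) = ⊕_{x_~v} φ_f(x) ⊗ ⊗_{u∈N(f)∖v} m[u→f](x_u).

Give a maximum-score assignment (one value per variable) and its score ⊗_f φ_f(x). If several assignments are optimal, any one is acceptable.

assignment: (sun=0, rain=1, ice=1, sprk=1, wind=0, fog=1, wet=0); score = 5878656

init: all messages = 𝟙 over 2 values
r1 m[φ0→sun] = [9, 4]
r1 m[φ0→rain] = [6, 9]
r1 m[φ1→sun] = [8, 3]
r1 m[φ1→sprk] = [7, 8]
r1 m[φ1→wind] = [8, 8]
r1 m[φ2→ice] = [5, 6]
r1 m[φ2→wind] = [6, 5]
r1 m[φ3→sun] = [8, 9]
r1 m[φ3→fog] = [6, 9]
r1 m[φ4→sprk] = [1, 9]
r1 m[φ4→wet] = [9, 9]
r1 m[φ5→rain] = [3, 9]
r1 m[φ6→wind] = [3, 3]
r1 m[φ7→ice] = [6, 7]
r1 m[sun→φ0] = [1, 1]
r1 m[sun→φ1] = [1, 1]
r1 m[sun→φ3] = [1, 1]
r1 m[rain→φ0] = [1, 1]
r1 m[rain→φ5] = [1, 1]
r1 m[ice→φ2] = [1, 1]
r1 m[ice→φ7] = [1, 1]
r1 m[sprk→φ1] = [1, 1]
r1 m[sprk→φ4] = [1, 1]
r1 m[wind→φ1] = [1, 1]
r1 m[wind→φ2] = [1, 1]
r1 m[wind→φ6] = [1, 1]
r1 m[fog→φ3] = [1, 1]
r1 m[wet→φ4] = [1, 1]
r2 m[φ0→sun] = [9, 4]
r2 m[φ0→rain] = [6, 9]
r2 m[φ1→sun] = [8, 3]
r2 m[φ1→sprk] = [7, 8]
r2 m[φ1→wind] = [8, 8]
r2 m[φ2→ice] = [5, 6]
r2 m[φ2→wind] = [6, 5]
r2 m[φ3→sun] = [8, 9]
r2 m[φ3→fog] = [6, 9]
r2 m[φ4→sprk] = [1, 9]
r2 m[φ4→wet] = [9, 9]
r2 m[φ5→rain] = [3, 9]
r2 m[φ6→wind] = [3, 3]
r2 m[φ7→ice] = [6, 7]
r2 m[sun→φ0] = [64, 27]
r2 m[sun→φ1] = [72, 36]
r2 m[sun→φ3] = [72, 12]
r2 m[rain→φ0] = [3, 9]
r2 m[rain→φ5] = [6, 9]
r2 m[ice→φ2] = [6, 7]
r2 m[ice→φ7] = [5, 6]
r2 m[sprk→φ1] = [1, 9]
r2 m[sprk→φ4] = [7, 8]
r2 m[wind→φ1] = [18, 15]
r2 m[wind→φ2] = [24, 24]
r2 m[wind→φ6] = [48, 40]
r2 m[fog→φ3] = [1, 1]
r2 m[wet→φ4] = [1, 1]
r3 m[φ0→sun] = [81, 12]
r3 m[φ0→rain] = [384, 576]
r3 m[φ1→sun] = [1296, 486]
r3 m[φ1→sprk] = [7560, 10368]
r3 m[φ1→wind] = [5184, 5184]
r3 m[φ2→ice] = [120, 144]
r3 m[φ2→wind] = [42, 30]
r3 m[φ3→sun] = [8, 9]
r3 m[φ3→fog] = [432, 576]
r3 m[φ4→sprk] = [1, 9]
r3 m[φ4→wet] = [72, 72]
r3 m[φ5→rain] = [3, 9]
r3 m[φ6→wind] = [3, 3]
r3 m[φ7→ice] = [6, 7]
r3 m[sun→φ0] = [64, 27]
r3 m[sun→φ1] = [72, 36]
r3 m[sun→φ3] = [72, 12]
r3 m[rain→φ0] = [3, 9]
r3 m[rain→φ5] = [6, 9]
r3 m[ice→φ2] = [6, 7]
r3 m[ice→φ7] = [5, 6]
r3 m[sprk→φ1] = [1, 9]
r3 m[sprk→φ4] = [7, 8]
r3 m[wind→φ1] = [18, 15]
r3 m[wind→φ2] = [24, 24]
r3 m[wind→φ6] = [48, 40]
r3 m[fog→φ3] = [1, 1]
r3 m[wet→φ4] = [1, 1]
r4 m[φ0→sun] = [81, 12]
r4 m[φ0→rain] = [384, 576]
r4 m[φ1→sun] = [1296, 486]
r4 m[φ1→sprk] = [7560, 10368]
r4 m[φ1→wind] = [5184, 5184]
r4 m[φ2→ice] = [120, 144]
r4 m[φ2→wind] = [42, 30]
r4 m[φ3→sun] = [8, 9]
r4 m[φ3→fog] = [432, 576]
r4 m[φ4→sprk] = [1, 9]
r4 m[φ4→wet] = [72, 72]
r4 m[φ5→rain] = [3, 9]
r4 m[φ6→wind] = [3, 3]
r4 m[φ7→ice] = [6, 7]
r4 m[sun→φ0] = [10368, 4374]
r4 m[sun→φ1] = [648, 108]
r4 m[sun→φ3] = [104976, 5832]
r4 m[rain→φ0] = [3, 9]
r4 m[rain→φ5] = [384, 576]
r4 m[ice→φ2] = [6, 7]
r4 m[ice→φ7] = [120, 144]
r4 m[sprk→φ1] = [1, 9]
r4 m[sprk→φ4] = [7560, 10368]
r4 m[wind→φ1] = [126, 90]
r4 m[wind→φ2] = [15552, 15552]
r4 m[wind→φ6] = [217728, 155520]
r4 m[fog→φ3] = [1, 1]
r4 m[wet→φ4] = [1, 1]
r5 m[φ0→sun] = [81, 12]
r5 m[φ0→rain] = [62208, 93312]
r5 m[φ1→sun] = [9072, 3402]
r5 m[φ1→sprk] = [408240, 653184]
r5 m[φ1→wind] = [46656, 46656]
r5 m[φ2→ice] = [77760, 93312]
r5 m[φ2→wind] = [42, 30]
r5 m[φ3→sun] = [8, 9]
r5 m[φ3→fog] = [629856, 839808]
r5 m[φ4→sprk] = [1, 9]
r5 m[φ4→wet] = [93312, 93312]
r5 m[φ5→rain] = [3, 9]
r5 m[φ6→wind] = [3, 3]
r5 m[φ7→ice] = [6, 7]
r5 m[sun→φ0] = [10368, 4374]
r5 m[sun→φ1] = [648, 108]
r5 m[sun→φ3] = [104976, 5832]
r5 m[rain→φ0] = [3, 9]
r5 m[rain→φ5] = [384, 576]
r5 m[ice→φ2] = [6, 7]
r5 m[ice→φ7] = [120, 144]
r5 m[sprk→φ1] = [1, 9]
r5 m[sprk→φ4] = [7560, 10368]
r5 m[wind→φ1] = [126, 90]
r5 m[wind→φ2] = [15552, 15552]
r5 m[wind→φ6] = [217728, 155520]
r5 m[fog→φ3] = [1, 1]
r5 m[wet→φ4] = [1, 1]
r6 m[φ0→sun] = [81, 12]
r6 m[φ0→rain] = [62208, 93312]
r6 m[φ1→sun] = [9072, 3402]
r6 m[φ1→sprk] = [408240, 653184]
r6 m[φ1→wind] = [46656, 46656]
r6 m[φ2→ice] = [77760, 93312]
r6 m[φ2→wind] = [42, 30]
r6 m[φ3→sun] = [8, 9]
r6 m[φ3→fog] = [629856, 839808]
r6 m[φ4→sprk] = [1, 9]
r6 m[φ4→wet] = [93312, 93312]
r6 m[φ5→rain] = [3, 9]
r6 m[φ6→wind] = [3, 3]
r6 m[φ7→ice] = [6, 7]
r6 m[sun→φ0] = [72576, 30618]
r6 m[sun→φ1] = [648, 108]
r6 m[sun→φ3] = [734832, 40824]
r6 m[rain→φ0] = [3, 9]
r6 m[rain→φ5] = [62208, 93312]
r6 m[ice→φ2] = [6, 7]
r6 m[ice→φ7] = [77760, 93312]
r6 m[sprk→φ1] = [1, 9]
r6 m[sprk→φ4] = [408240, 653184]
r6 m[wind→φ1] = [126, 90]
r6 m[wind→φ2] = [139968, 139968]
r6 m[wind→φ6] = [1959552, 1399680]
r6 m[fog→φ3] = [1, 1]
r6 m[wet→φ4] = [1, 1]
r7 m[φ0→sun] = [81, 12]
r7 m[φ0→rain] = [435456, 653184]
r7 m[φ1→sun] = [9072, 3402]
r7 m[φ1→sprk] = [408240, 653184]
r7 m[φ1→wind] = [46656, 46656]
r7 m[φ2→ice] = [699840, 839808]
r7 m[φ2→wind] = [42, 30]
r7 m[φ3→sun] = [8, 9]
r7 m[φ3→fog] = [4408992, 5878656]
r7 m[φ4→sprk] = [1, 9]
r7 m[φ4→wet] = [5878656, 5878656]
r7 m[φ5→rain] = [3, 9]
r7 m[φ6→wind] = [3, 3]
r7 m[φ7→ice] = [6, 7]
r7 m[sun→φ0] = [72576, 30618]
r7 m[sun→φ1] = [648, 108]
r7 m[sun→φ3] = [734832, 40824]
r7 m[rain→φ0] = [3, 9]
r7 m[rain→φ5] = [62208, 93312]
r7 m[ice→φ2] = [6, 7]
r7 m[ice→φ7] = [77760, 93312]
r7 m[sprk→φ1] = [1, 9]
r7 m[sprk→φ4] = [408240, 653184]
r7 m[wind→φ1] = [126, 90]
r7 m[wind→φ2] = [139968, 139968]
r7 m[wind→φ6] = [1959552, 1399680]
r7 m[fog→φ3] = [1, 1]
r7 m[wet→φ4] = [1, 1]
r8 m[φ0→sun] = [81, 12]
r8 m[φ0→rain] = [435456, 653184]
r8 m[φ1→sun] = [9072, 3402]
r8 m[φ1→sprk] = [408240, 653184]
r8 m[φ1→wind] = [46656, 46656]
r8 m[φ2→ice] = [699840, 839808]
r8 m[φ2→wind] = [42, 30]
r8 m[φ3→sun] = [8, 9]
r8 m[φ3→fog] = [4408992, 5878656]
r8 m[φ4→sprk] = [1, 9]
r8 m[φ4→wet] = [5878656, 5878656]
r8 m[φ5→rain] = [3, 9]
r8 m[φ6→wind] = [3, 3]
r8 m[φ7→ice] = [6, 7]
r8 m[sun→φ0] = [72576, 30618]
r8 m[sun→φ1] = [648, 108]
r8 m[sun→φ3] = [734832, 40824]
r8 m[rain→φ0] = [3, 9]
r8 m[rain→φ5] = [435456, 653184]
r8 m[ice→φ2] = [6, 7]
r8 m[ice→φ7] = [699840, 839808]
r8 m[sprk→φ1] = [1, 9]
r8 m[sprk→φ4] = [408240, 653184]
r8 m[wind→φ1] = [126, 90]
r8 m[wind→φ2] = [139968, 139968]
r8 m[wind→φ6] = [1959552, 1399680]
r8 m[fog→φ3] = [1, 1]
r8 m[wet→φ4] = [1, 1]
r9 m[φ0→sun] = [81, 12]
r9 m[φ0→rain] = [435456, 653184]
r9 m[φ1→sun] = [9072, 3402]
r9 m[φ1→sprk] = [408240, 653184]
r9 m[φ1→wind] = [46656, 46656]
r9 m[φ2→ice] = [699840, 839808]
r9 m[φ2→wind] = [42, 30]
r9 m[φ3→sun] = [8, 9]
r9 m[φ3→fog] = [4408992, 5878656]
r9 m[φ4→sprk] = [1, 9]
r9 m[φ4→wet] = [5878656, 5878656]
r9 m[φ5→rain] = [3, 9]
r9 m[φ6→wind] = [3, 3]
r9 m[φ7→ice] = [6, 7]
r9 m[sun→φ0] = [72576, 30618]
r9 m[sun→φ1] = [648, 108]
r9 m[sun→φ3] = [734832, 40824]
r9 m[rain→φ0] = [3, 9]
r9 m[rain→φ5] = [435456, 653184]
r9 m[ice→φ2] = [6, 7]
r9 m[ice→φ7] = [699840, 839808]
r9 m[sprk→φ1] = [1, 9]
r9 m[sprk→φ4] = [408240, 653184]
r9 m[wind→φ1] = [126, 90]
r9 m[wind→φ2] = [139968, 139968]
r9 m[wind→φ6] = [1959552, 1399680]
r9 m[fog→φ3] = [1, 1]
r9 m[wet→φ4] = [1, 1]
fixed point reached at round 9
traceback from sun: (sun=0, rain=1, ice=1, sprk=1, wind=0, fog=1, wet=0), score=5878656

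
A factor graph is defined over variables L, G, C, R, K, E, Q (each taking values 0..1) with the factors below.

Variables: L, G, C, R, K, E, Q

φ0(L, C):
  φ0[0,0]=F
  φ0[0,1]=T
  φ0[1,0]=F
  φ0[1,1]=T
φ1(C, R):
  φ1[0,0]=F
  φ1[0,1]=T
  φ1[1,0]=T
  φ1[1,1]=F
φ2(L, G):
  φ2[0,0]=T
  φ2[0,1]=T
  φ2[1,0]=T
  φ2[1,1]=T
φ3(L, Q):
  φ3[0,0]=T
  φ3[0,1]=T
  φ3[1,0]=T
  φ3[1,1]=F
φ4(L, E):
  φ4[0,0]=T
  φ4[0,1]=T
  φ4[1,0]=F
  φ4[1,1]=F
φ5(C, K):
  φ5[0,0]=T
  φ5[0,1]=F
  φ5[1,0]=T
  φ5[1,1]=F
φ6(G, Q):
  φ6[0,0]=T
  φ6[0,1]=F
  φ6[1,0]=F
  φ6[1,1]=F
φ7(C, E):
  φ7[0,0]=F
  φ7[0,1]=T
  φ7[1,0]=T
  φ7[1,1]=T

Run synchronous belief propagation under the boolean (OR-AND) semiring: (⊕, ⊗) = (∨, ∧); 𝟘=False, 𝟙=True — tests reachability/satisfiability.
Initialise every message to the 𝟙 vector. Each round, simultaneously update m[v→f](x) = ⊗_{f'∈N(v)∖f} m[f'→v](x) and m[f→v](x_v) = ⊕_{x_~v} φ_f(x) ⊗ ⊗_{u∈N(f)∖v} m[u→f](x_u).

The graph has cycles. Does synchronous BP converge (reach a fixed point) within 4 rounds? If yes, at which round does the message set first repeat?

init: all messages = 𝟙 over 2 values
r1 m[φ0→L] = [T, T]
r1 m[φ0→C] = [F, T]
r1 m[φ1→C] = [T, T]
r1 m[φ1→R] = [T, T]
r1 m[φ2→L] = [T, T]
r1 m[φ2→G] = [T, T]
r1 m[φ3→L] = [T, T]
r1 m[φ3→Q] = [T, T]
r1 m[φ4→L] = [T, F]
r1 m[φ4→E] = [T, T]
r1 m[φ5→C] = [T, T]
r1 m[φ5→K] = [T, F]
r1 m[φ6→G] = [T, F]
r1 m[φ6→Q] = [T, F]
r1 m[φ7→C] = [T, T]
r1 m[φ7→E] = [T, T]
r1 m[L→φ0] = [T, T]
r1 m[L→φ2] = [T, T]
r1 m[L→φ3] = [T, T]
r1 m[L→φ4] = [T, T]
r1 m[G→φ2] = [T, T]
r1 m[G→φ6] = [T, T]
r1 m[C→φ0] = [T, T]
r1 m[C→φ1] = [T, T]
r1 m[C→φ5] = [T, T]
r1 m[C→φ7] = [T, T]
r1 m[R→φ1] = [T, T]
r1 m[K→φ5] = [T, T]
r1 m[E→φ4] = [T, T]
r1 m[E→φ7] = [T, T]
r1 m[Q→φ3] = [T, T]
r1 m[Q→φ6] = [T, T]
r2 m[φ0→L] = [T, T]
r2 m[φ0→C] = [F, T]
r2 m[φ1→C] = [T, T]
r2 m[φ1→R] = [T, T]
r2 m[φ2→L] = [T, T]
r2 m[φ2→G] = [T, T]
r2 m[φ3→L] = [T, T]
r2 m[φ3→Q] = [T, T]
r2 m[φ4→L] = [T, F]
r2 m[φ4→E] = [T, T]
r2 m[φ5→C] = [T, T]
r2 m[φ5→K] = [T, F]
r2 m[φ6→G] = [T, F]
r2 m[φ6→Q] = [T, F]
r2 m[φ7→C] = [T, T]
r2 m[φ7→E] = [T, T]
r2 m[L→φ0] = [T, F]
r2 m[L→φ2] = [T, F]
r2 m[L→φ3] = [T, F]
r2 m[L→φ4] = [T, T]
r2 m[G→φ2] = [T, F]
r2 m[G→φ6] = [T, T]
r2 m[C→φ0] = [T, T]
r2 m[C→φ1] = [F, T]
r2 m[C→φ5] = [F, T]
r2 m[C→φ7] = [F, T]
r2 m[R→φ1] = [T, T]
r2 m[K→φ5] = [T, T]
r2 m[E→φ4] = [T, T]
r2 m[E→φ7] = [T, T]
r2 m[Q→φ3] = [T, F]
r2 m[Q→φ6] = [T, T]
r3 m[φ0→L] = [T, T]
r3 m[φ0→C] = [F, T]
r3 m[φ1→C] = [T, T]
r3 m[φ1→R] = [T, F]
r3 m[φ2→L] = [T, T]
r3 m[φ2→G] = [T, T]
r3 m[φ3→L] = [T, T]
r3 m[φ3→Q] = [T, T]
r3 m[φ4→L] = [T, F]
r3 m[φ4→E] = [T, T]
r3 m[φ5→C] = [T, T]
r3 m[φ5→K] = [T, F]
r3 m[φ6→G] = [T, F]
r3 m[φ6→Q] = [T, F]
r3 m[φ7→C] = [T, T]
r3 m[φ7→E] = [T, T]
r3 m[L→φ0] = [T, F]
r3 m[L→φ2] = [T, F]
r3 m[L→φ3] = [T, F]
r3 m[L→φ4] = [T, T]
r3 m[G→φ2] = [T, F]
r3 m[G→φ6] = [T, T]
r3 m[C→φ0] = [T, T]
r3 m[C→φ1] = [F, T]
r3 m[C→φ5] = [F, T]
r3 m[C→φ7] = [F, T]
r3 m[R→φ1] = [T, T]
r3 m[K→φ5] = [T, T]
r3 m[E→φ4] = [T, T]
r3 m[E→φ7] = [T, T]
r3 m[Q→φ3] = [T, F]
r3 m[Q→φ6] = [T, T]
r4 m[φ0→L] = [T, T]
r4 m[φ0→C] = [F, T]
r4 m[φ1→C] = [T, T]
r4 m[φ1→R] = [T, F]
r4 m[φ2→L] = [T, T]
r4 m[φ2→G] = [T, T]
r4 m[φ3→L] = [T, T]
r4 m[φ3→Q] = [T, T]
r4 m[φ4→L] = [T, F]
r4 m[φ4→E] = [T, T]
r4 m[φ5→C] = [T, T]
r4 m[φ5→K] = [T, F]
r4 m[φ6→G] = [T, F]
r4 m[φ6→Q] = [T, F]
r4 m[φ7→C] = [T, T]
r4 m[φ7→E] = [T, T]
r4 m[L→φ0] = [T, F]
r4 m[L→φ2] = [T, F]
r4 m[L→φ3] = [T, F]
r4 m[L→φ4] = [T, T]
r4 m[G→φ2] = [T, F]
r4 m[G→φ6] = [T, T]
r4 m[C→φ0] = [T, T]
r4 m[C→φ1] = [F, T]
r4 m[C→φ5] = [F, T]
r4 m[C→φ7] = [F, T]
r4 m[R→φ1] = [T, T]
r4 m[K→φ5] = [T, T]
r4 m[E→φ4] = [T, T]
r4 m[E→φ7] = [T, T]
r4 m[Q→φ3] = [T, F]
r4 m[Q→φ6] = [T, T]
fixed point reached at round 4
messages reach a fixed point at round 4

CONVERGED at round 4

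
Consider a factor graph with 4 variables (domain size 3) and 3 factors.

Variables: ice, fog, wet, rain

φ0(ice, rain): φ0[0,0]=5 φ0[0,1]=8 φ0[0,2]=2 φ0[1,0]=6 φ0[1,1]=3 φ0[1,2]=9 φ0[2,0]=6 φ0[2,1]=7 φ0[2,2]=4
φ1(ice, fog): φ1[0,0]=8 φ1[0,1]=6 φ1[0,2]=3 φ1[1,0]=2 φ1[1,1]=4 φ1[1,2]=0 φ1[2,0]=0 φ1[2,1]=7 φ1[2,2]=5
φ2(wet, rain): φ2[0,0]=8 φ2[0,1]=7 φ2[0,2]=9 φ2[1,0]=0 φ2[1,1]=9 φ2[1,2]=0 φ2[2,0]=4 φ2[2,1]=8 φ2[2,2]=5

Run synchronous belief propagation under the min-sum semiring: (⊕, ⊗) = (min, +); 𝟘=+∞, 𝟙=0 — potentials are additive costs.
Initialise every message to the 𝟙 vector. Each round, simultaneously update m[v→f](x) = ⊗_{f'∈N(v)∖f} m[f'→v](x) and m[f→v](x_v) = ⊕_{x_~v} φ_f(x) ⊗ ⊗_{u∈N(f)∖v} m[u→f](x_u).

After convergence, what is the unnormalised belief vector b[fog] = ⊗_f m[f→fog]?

b[fog] = [4, 8, 5]

init: all messages = 𝟙 over 3 values
r1 m[φ0→ice] = [2, 3, 4]
r1 m[φ0→rain] = [5, 3, 2]
r1 m[φ1→ice] = [3, 0, 0]
r1 m[φ1→fog] = [0, 4, 0]
r1 m[φ2→wet] = [7, 0, 4]
r1 m[φ2→rain] = [0, 7, 0]
r1 m[ice→φ0] = [0, 0, 0]
r1 m[ice→φ1] = [0, 0, 0]
r1 m[fog→φ1] = [0, 0, 0]
r1 m[wet→φ2] = [0, 0, 0]
r1 m[rain→φ0] = [0, 0, 0]
r1 m[rain→φ2] = [0, 0, 0]
r2 m[φ0→ice] = [2, 3, 4]
r2 m[φ0→rain] = [5, 3, 2]
r2 m[φ1→ice] = [3, 0, 0]
r2 m[φ1→fog] = [0, 4, 0]
r2 m[φ2→wet] = [7, 0, 4]
r2 m[φ2→rain] = [0, 7, 0]
r2 m[ice→φ0] = [3, 0, 0]
r2 m[ice→φ1] = [2, 3, 4]
r2 m[fog→φ1] = [0, 0, 0]
r2 m[wet→φ2] = [0, 0, 0]
r2 m[rain→φ0] = [0, 7, 0]
r2 m[rain→φ2] = [5, 3, 2]
r3 m[φ0→ice] = [2, 6, 4]
r3 m[φ0→rain] = [6, 3, 4]
r3 m[φ1→ice] = [3, 0, 0]
r3 m[φ1→fog] = [4, 7, 3]
r3 m[φ2→wet] = [10, 2, 7]
r3 m[φ2→rain] = [0, 7, 0]
r3 m[ice→φ0] = [3, 0, 0]
r3 m[ice→φ1] = [2, 3, 4]
r3 m[fog→φ1] = [0, 0, 0]
r3 m[wet→φ2] = [0, 0, 0]
r3 m[rain→φ0] = [0, 7, 0]
r3 m[rain→φ2] = [5, 3, 2]
r4 m[φ0→ice] = [2, 6, 4]
r4 m[φ0→rain] = [6, 3, 4]
r4 m[φ1→ice] = [3, 0, 0]
r4 m[φ1→fog] = [4, 7, 3]
r4 m[φ2→wet] = [10, 2, 7]
r4 m[φ2→rain] = [0, 7, 0]
r4 m[ice→φ0] = [3, 0, 0]
r4 m[ice→φ1] = [2, 6, 4]
r4 m[fog→φ1] = [0, 0, 0]
r4 m[wet→φ2] = [0, 0, 0]
r4 m[rain→φ0] = [0, 7, 0]
r4 m[rain→φ2] = [6, 3, 4]
r5 m[φ0→ice] = [2, 6, 4]
r5 m[φ0→rain] = [6, 3, 4]
r5 m[φ1→ice] = [3, 0, 0]
r5 m[φ1→fog] = [4, 8, 5]
r5 m[φ2→wet] = [10, 4, 9]
r5 m[φ2→rain] = [0, 7, 0]
r5 m[ice→φ0] = [3, 0, 0]
r5 m[ice→φ1] = [2, 6, 4]
r5 m[fog→φ1] = [0, 0, 0]
r5 m[wet→φ2] = [0, 0, 0]
r5 m[rain→φ0] = [0, 7, 0]
r5 m[rain→φ2] = [6, 3, 4]
r6 m[φ0→ice] = [2, 6, 4]
r6 m[φ0→rain] = [6, 3, 4]
r6 m[φ1→ice] = [3, 0, 0]
r6 m[φ1→fog] = [4, 8, 5]
r6 m[φ2→wet] = [10, 4, 9]
r6 m[φ2→rain] = [0, 7, 0]
r6 m[ice→φ0] = [3, 0, 0]
r6 m[ice→φ1] = [2, 6, 4]
r6 m[fog→φ1] = [0, 0, 0]
r6 m[wet→φ2] = [0, 0, 0]
r6 m[rain→φ0] = [0, 7, 0]
r6 m[rain→φ2] = [6, 3, 4]
fixed point reached at round 6
b[fog] = ⊗ incoming = [4, 8, 5]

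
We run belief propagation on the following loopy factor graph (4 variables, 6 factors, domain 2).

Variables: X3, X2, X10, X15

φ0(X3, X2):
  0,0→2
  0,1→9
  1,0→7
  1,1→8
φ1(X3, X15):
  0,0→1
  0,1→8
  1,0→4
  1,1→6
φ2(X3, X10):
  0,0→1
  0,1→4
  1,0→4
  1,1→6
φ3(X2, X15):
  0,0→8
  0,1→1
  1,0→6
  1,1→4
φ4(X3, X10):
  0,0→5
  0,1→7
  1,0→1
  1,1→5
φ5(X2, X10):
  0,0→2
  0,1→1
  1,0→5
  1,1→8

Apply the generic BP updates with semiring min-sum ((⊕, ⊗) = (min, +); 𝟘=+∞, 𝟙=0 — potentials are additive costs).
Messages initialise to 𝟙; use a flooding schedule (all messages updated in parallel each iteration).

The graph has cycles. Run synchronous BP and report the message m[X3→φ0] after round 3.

init: all messages = 𝟙 over 2 values
r1 m[φ0→X3] = [2, 7]
r1 m[φ0→X2] = [2, 8]
r1 m[φ1→X3] = [1, 4]
r1 m[φ1→X15] = [1, 6]
r1 m[φ2→X3] = [1, 4]
r1 m[φ2→X10] = [1, 4]
r1 m[φ3→X2] = [1, 4]
r1 m[φ3→X15] = [6, 1]
r1 m[φ4→X3] = [5, 1]
r1 m[φ4→X10] = [1, 5]
r1 m[φ5→X2] = [1, 5]
r1 m[φ5→X10] = [2, 1]
r1 m[X3→φ0] = [0, 0]
r1 m[X3→φ1] = [0, 0]
r1 m[X3→φ2] = [0, 0]
r1 m[X3→φ4] = [0, 0]
r1 m[X2→φ0] = [0, 0]
r1 m[X2→φ3] = [0, 0]
r1 m[X2→φ5] = [0, 0]
r1 m[X10→φ2] = [0, 0]
r1 m[X10→φ4] = [0, 0]
r1 m[X10→φ5] = [0, 0]
r1 m[X15→φ1] = [0, 0]
r1 m[X15→φ3] = [0, 0]
r2 m[φ0→X3] = [2, 7]
r2 m[φ0→X2] = [2, 8]
r2 m[φ1→X3] = [1, 4]
r2 m[φ1→X15] = [1, 6]
r2 m[φ2→X3] = [1, 4]
r2 m[φ2→X10] = [1, 4]
r2 m[φ3→X2] = [1, 4]
r2 m[φ3→X15] = [6, 1]
r2 m[φ4→X3] = [5, 1]
r2 m[φ4→X10] = [1, 5]
r2 m[φ5→X2] = [1, 5]
r2 m[φ5→X10] = [2, 1]
r2 m[X3→φ0] = [7, 9]
r2 m[X3→φ1] = [8, 12]
r2 m[X3→φ2] = [8, 12]
r2 m[X3→φ4] = [4, 15]
r2 m[X2→φ0] = [2, 9]
r2 m[X2→φ3] = [3, 13]
r2 m[X2→φ5] = [3, 12]
r2 m[X10→φ2] = [3, 6]
r2 m[X10→φ4] = [3, 5]
r2 m[X10→φ5] = [2, 9]
r2 m[X15→φ1] = [6, 1]
r2 m[X15→φ3] = [1, 6]
r3 m[φ0→X3] = [4, 9]
r3 m[φ0→X2] = [9, 16]
r3 m[φ1→X3] = [7, 7]
r3 m[φ1→X15] = [9, 16]
r3 m[φ2→X3] = [4, 7]
r3 m[φ2→X10] = [9, 12]
r3 m[φ3→X2] = [7, 7]
r3 m[φ3→X15] = [11, 4]
r3 m[φ4→X3] = [8, 4]
r3 m[φ4→X10] = [9, 11]
r3 m[φ5→X2] = [4, 7]
r3 m[φ5→X10] = [5, 4]
r3 m[X3→φ0] = [7, 9]
r3 m[X3→φ1] = [8, 12]
r3 m[X3→φ2] = [8, 12]
r3 m[X3→φ4] = [4, 15]
r3 m[X2→φ0] = [2, 9]
r3 m[X2→φ3] = [3, 13]
r3 m[X2→φ5] = [3, 12]
r3 m[X10→φ2] = [3, 6]
r3 m[X10→φ4] = [3, 5]
r3 m[X10→φ5] = [2, 9]
r3 m[X15→φ1] = [6, 1]
r3 m[X15→φ3] = [1, 6]

message @ round 3 = [7, 9]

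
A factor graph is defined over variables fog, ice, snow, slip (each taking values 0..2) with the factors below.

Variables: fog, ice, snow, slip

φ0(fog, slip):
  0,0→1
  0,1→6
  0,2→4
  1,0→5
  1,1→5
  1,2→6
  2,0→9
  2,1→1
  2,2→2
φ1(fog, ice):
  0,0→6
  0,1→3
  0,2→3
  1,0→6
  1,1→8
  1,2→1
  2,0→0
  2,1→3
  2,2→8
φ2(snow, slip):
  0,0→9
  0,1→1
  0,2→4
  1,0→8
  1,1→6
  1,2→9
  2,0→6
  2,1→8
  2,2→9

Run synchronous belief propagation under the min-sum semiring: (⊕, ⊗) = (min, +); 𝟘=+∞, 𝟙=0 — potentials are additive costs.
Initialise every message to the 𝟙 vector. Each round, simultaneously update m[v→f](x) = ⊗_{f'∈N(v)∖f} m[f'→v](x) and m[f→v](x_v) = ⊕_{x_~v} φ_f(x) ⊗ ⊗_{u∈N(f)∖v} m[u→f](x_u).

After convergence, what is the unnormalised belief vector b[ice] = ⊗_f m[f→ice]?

b[ice] = [2, 5, 7]

init: all messages = 𝟙 over 3 values
r1 m[φ0→fog] = [1, 5, 1]
r1 m[φ0→slip] = [1, 1, 2]
r1 m[φ1→fog] = [3, 1, 0]
r1 m[φ1→ice] = [0, 3, 1]
r1 m[φ2→snow] = [1, 6, 6]
r1 m[φ2→slip] = [6, 1, 4]
r1 m[fog→φ0] = [0, 0, 0]
r1 m[fog→φ1] = [0, 0, 0]
r1 m[ice→φ1] = [0, 0, 0]
r1 m[snow→φ2] = [0, 0, 0]
r1 m[slip→φ0] = [0, 0, 0]
r1 m[slip→φ2] = [0, 0, 0]
r2 m[φ0→fog] = [1, 5, 1]
r2 m[φ0→slip] = [1, 1, 2]
r2 m[φ1→fog] = [3, 1, 0]
r2 m[φ1→ice] = [0, 3, 1]
r2 m[φ2→snow] = [1, 6, 6]
r2 m[φ2→slip] = [6, 1, 4]
r2 m[fog→φ0] = [3, 1, 0]
r2 m[fog→φ1] = [1, 5, 1]
r2 m[ice→φ1] = [0, 0, 0]
r2 m[snow→φ2] = [0, 0, 0]
r2 m[slip→φ0] = [6, 1, 4]
r2 m[slip→φ2] = [1, 1, 2]
r3 m[φ0→fog] = [7, 6, 2]
r3 m[φ0→slip] = [4, 1, 2]
r3 m[φ1→fog] = [3, 1, 0]
r3 m[φ1→ice] = [1, 4, 4]
r3 m[φ2→snow] = [2, 7, 7]
r3 m[φ2→slip] = [6, 1, 4]
r3 m[fog→φ0] = [3, 1, 0]
r3 m[fog→φ1] = [1, 5, 1]
r3 m[ice→φ1] = [0, 0, 0]
r3 m[snow→φ2] = [0, 0, 0]
r3 m[slip→φ0] = [6, 1, 4]
r3 m[slip→φ2] = [1, 1, 2]
r4 m[φ0→fog] = [7, 6, 2]
r4 m[φ0→slip] = [4, 1, 2]
r4 m[φ1→fog] = [3, 1, 0]
r4 m[φ1→ice] = [1, 4, 4]
r4 m[φ2→snow] = [2, 7, 7]
r4 m[φ2→slip] = [6, 1, 4]
r4 m[fog→φ0] = [3, 1, 0]
r4 m[fog→φ1] = [7, 6, 2]
r4 m[ice→φ1] = [0, 0, 0]
r4 m[snow→φ2] = [0, 0, 0]
r4 m[slip→φ0] = [6, 1, 4]
r4 m[slip→φ2] = [4, 1, 2]
r5 m[φ0→fog] = [7, 6, 2]
r5 m[φ0→slip] = [4, 1, 2]
r5 m[φ1→fog] = [3, 1, 0]
r5 m[φ1→ice] = [2, 5, 7]
r5 m[φ2→snow] = [2, 7, 9]
r5 m[φ2→slip] = [6, 1, 4]
r5 m[fog→φ0] = [3, 1, 0]
r5 m[fog→φ1] = [7, 6, 2]
r5 m[ice→φ1] = [0, 0, 0]
r5 m[snow→φ2] = [0, 0, 0]
r5 m[slip→φ0] = [6, 1, 4]
r5 m[slip→φ2] = [4, 1, 2]
r6 m[φ0→fog] = [7, 6, 2]
r6 m[φ0→slip] = [4, 1, 2]
r6 m[φ1→fog] = [3, 1, 0]
r6 m[φ1→ice] = [2, 5, 7]
r6 m[φ2→snow] = [2, 7, 9]
r6 m[φ2→slip] = [6, 1, 4]
r6 m[fog→φ0] = [3, 1, 0]
r6 m[fog→φ1] = [7, 6, 2]
r6 m[ice→φ1] = [0, 0, 0]
r6 m[snow→φ2] = [0, 0, 0]
r6 m[slip→φ0] = [6, 1, 4]
r6 m[slip→φ2] = [4, 1, 2]
fixed point reached at round 6
b[ice] = ⊗ incoming = [2, 5, 7]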